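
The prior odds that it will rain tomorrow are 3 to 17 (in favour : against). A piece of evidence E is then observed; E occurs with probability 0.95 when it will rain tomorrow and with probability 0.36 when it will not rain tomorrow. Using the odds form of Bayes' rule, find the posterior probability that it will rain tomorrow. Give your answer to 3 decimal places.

Posterior probability ≈ 0.318

Prior odds = 3/17 = 0.17647. In log-odds, ln(0.17647) = -1.7346.
Add log likelihood ratio: ln(2.6389) = 0.97036.
Posterior log-odds = -0.76424, so posterior odds = exp(-0.76424) = 0.46569. Converting, P(H|E) = 0.46569/1.4657 = 0.318.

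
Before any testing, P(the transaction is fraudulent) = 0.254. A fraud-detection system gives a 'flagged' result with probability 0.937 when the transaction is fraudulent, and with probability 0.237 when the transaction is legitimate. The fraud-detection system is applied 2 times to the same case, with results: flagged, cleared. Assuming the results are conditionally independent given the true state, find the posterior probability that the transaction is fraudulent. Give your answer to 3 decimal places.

Posterior P(H) ≈ 0.100

With H the event that the transaction is fraudulent, the joint likelihood of the observed sequence is P(data|H) = 0.937·0.063 = 0.059031 and P(data|¬H) = 0.237·0.763 = 0.18083.
Bayes: P(H|data) = 0.254·0.059031 / (0.254·0.059031 + 0.746·0.18083) = 0.014994/0.14989 = 0.1000.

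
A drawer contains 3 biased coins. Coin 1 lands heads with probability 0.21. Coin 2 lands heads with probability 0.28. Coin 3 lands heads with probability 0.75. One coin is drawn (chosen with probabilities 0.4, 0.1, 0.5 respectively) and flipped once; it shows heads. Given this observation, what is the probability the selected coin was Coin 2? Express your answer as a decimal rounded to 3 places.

P(heads|C1) = 0.21; P(heads|C2) = 0.28; P(heads|C3) = 0.75.
Prior × likelihood for each source: 0.4·0.21=0.08400, 0.1·0.28=0.02800, 0.5·0.75=0.3750. Summing gives P(heads) = 0.48700.
P(Coin 2 | heads) = 0.02800 / 0.48700 = 0.057.

Posterior probability ≈ 0.057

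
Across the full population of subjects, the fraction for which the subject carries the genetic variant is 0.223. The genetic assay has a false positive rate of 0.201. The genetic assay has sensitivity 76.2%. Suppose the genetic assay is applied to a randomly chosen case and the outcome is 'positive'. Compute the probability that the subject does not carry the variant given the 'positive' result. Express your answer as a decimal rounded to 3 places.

Write H for 'the subject carries the genetic variant'. Prior odds H:¬H = 0.223/0.777 = 0.28700. For the 'positive' outcome, the likelihood ratio is 0.762/0.201 = 3.7910.
Posterior odds = 0.28700 × 3.7910 = 1.0880, so P(H|E) = 1.0880/(1+1.0880) = 0.521. Then P(¬H|E) = 1 − 0.521 = 0.479.

P(¬H | E) ≈ 0.479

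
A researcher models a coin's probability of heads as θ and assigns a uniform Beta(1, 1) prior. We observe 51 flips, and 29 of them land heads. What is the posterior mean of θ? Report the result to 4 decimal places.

Posterior mean ≈ 0.5660

The binomial likelihood is conjugate to the Beta prior: with 29 successes and 22 failures, the posterior is Beta(1+29, 1+22) = Beta(30, 23).
E[θ | data] = 30/(30+23) = 0.5660.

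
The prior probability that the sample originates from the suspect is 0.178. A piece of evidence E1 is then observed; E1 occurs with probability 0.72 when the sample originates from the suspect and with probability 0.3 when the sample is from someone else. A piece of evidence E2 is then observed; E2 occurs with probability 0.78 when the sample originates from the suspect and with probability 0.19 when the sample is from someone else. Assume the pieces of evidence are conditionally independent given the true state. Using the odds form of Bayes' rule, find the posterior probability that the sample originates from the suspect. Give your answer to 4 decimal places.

Posterior probability ≈ 0.6809

Prior odds = 0.178/(1−0.178) = 0.21655. In log-odds, ln(0.21655) = -1.5300.
Add log likelihood ratios: ln(2.4000) + ln(4.1053) = 2.2877.
Posterior log-odds = 0.75778, so posterior odds = exp(0.75778) = 2.1335. Converting, P(H|E) = 2.1335/3.1335 = 0.6809.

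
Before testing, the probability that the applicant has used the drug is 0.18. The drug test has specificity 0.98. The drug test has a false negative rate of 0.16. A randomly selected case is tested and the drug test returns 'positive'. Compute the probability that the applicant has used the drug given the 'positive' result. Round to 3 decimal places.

P(H | E) ≈ 0.902

Write H for 'the applicant has used the drug'. Prior odds H:¬H = 0.18/0.82 = 0.21951. For the 'positive' outcome, the likelihood ratio is 0.84/0.02 = 42.000.
Posterior odds = 0.21951 × 42.000 = 9.2195, so P(H|E) = 9.2195/(1+9.2195) = 0.902.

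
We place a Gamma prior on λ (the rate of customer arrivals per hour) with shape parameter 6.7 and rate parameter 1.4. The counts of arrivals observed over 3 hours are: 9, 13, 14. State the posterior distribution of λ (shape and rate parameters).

Total count ∑xᵢ = 36 over n = 3 hours.
Gamma is conjugate to the Poisson likelihood: posterior is Gamma(shape = 6.7+36 = 42.7, rate = 1.4+3 = 4.4).

Posterior: Gamma(shape=42.7, rate=4.4)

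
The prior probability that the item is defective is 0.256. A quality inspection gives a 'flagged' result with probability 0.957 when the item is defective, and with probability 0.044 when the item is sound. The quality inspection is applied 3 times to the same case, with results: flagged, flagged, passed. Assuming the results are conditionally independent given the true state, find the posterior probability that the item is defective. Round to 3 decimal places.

Posterior P(H) ≈ 0.880

With H the event that the item is defective, the joint likelihood of the observed sequence is P(data|H) = 0.957·0.957·0.043 = 0.039382 and P(data|¬H) = 0.044·0.044·0.956 = 0.0018508.
Bayes: P(H|data) = 0.256·0.039382 / (0.256·0.039382 + 0.744·0.0018508) = 0.010082/0.011459 = 0.8798.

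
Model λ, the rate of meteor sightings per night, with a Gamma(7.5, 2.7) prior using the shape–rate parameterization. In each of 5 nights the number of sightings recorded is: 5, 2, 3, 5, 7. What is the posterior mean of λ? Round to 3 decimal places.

Total count ∑xᵢ = 22 over n = 5 nights.
Gamma is conjugate to the Poisson likelihood: posterior is Gamma(shape = 7.5+22 = 29.5, rate = 2.7+5 = 7.7).
Posterior mean = shape/rate = 29.5/7.7 = 3.831.

Posterior mean ≈ 3.831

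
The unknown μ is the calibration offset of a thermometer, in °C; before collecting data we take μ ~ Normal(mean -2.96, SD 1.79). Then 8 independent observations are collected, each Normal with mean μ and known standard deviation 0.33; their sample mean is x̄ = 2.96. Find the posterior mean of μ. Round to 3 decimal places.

With known σ, the Normal prior is conjugate. Weight on the data is w = (n/σ²)/(n/σ² + 1/τ₀²) = 73.4619/(73.4619+0.312100) = 0.99577.
Posterior mean = w·x̄ + (1−w)·μ₀ = 0.99577·2.96 + 0.0042305·-2.96 = 2.935.

Posterior mean ≈ 2.935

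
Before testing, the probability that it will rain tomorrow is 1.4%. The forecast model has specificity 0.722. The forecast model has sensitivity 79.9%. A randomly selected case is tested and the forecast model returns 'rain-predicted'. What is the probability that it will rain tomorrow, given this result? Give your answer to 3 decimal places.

Let H be the event that it will rain tomorrow. P(H) = 0.014, so P(¬H) = 0.986. With E the 'rain-predicted' result, P(E|H) = 0.799 and P(E|¬H) = 0.278.
P(E) = 0.799·0.014 + 0.278·0.986 = 0.011186 + 0.27411 = 0.28529.
By Bayes' theorem, P(H|E) = 0.011186 / 0.28529 = 0.039.

P(H | E) ≈ 0.039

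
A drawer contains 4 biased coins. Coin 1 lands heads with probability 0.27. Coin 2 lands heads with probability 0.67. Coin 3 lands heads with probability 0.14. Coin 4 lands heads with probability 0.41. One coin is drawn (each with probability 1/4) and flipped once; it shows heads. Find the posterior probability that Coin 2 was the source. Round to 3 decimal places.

Posterior probability ≈ 0.450

Tabulate prior·likelihood by source: [1] prior 0.25, lik 0.27, product 0.06750; [2] prior 0.25, lik 0.67, product 0.1675; [3] prior 0.25, lik 0.14, product 0.03500; [4] prior 0.25, lik 0.41, product 0.1025.
Normalizing constant = 0.37250; the posterior for Coin 2 is its product over the sum, 0.1675/0.37250 = 0.450.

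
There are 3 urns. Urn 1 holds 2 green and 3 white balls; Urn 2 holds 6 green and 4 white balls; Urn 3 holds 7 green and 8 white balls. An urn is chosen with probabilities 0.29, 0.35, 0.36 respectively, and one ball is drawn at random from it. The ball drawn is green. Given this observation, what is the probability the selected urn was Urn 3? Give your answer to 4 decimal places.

P(green|Urn 1) = 0.4; P(green|Urn 2) = 0.6; P(green|Urn 3) = 0.4667.
Prior × likelihood for each source: 0.29·0.4=0.1160, 0.35·0.6=0.2100, 0.36·0.4667=0.1680. Summing gives P(green) = 0.49400.
P(Urn 3 | green) = 0.1680 / 0.49400 = 0.3401.

Posterior probability ≈ 0.3401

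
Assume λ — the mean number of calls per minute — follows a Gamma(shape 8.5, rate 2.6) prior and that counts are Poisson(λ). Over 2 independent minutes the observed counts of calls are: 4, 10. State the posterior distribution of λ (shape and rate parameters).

The Poisson likelihood adds the total count to the shape and the number of exposure periods to the rate. Here ∑xᵢ = 14 and n = 2, so shape 8.5→22.5 and rate 2.6→4.6.

Posterior: Gamma(shape=22.5, rate=4.6)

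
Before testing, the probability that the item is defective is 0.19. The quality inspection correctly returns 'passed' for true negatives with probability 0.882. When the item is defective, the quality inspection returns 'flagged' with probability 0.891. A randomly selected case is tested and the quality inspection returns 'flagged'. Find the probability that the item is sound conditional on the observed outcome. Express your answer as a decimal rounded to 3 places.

Let H be the event that the item is defective. P(H) = 0.19, so P(¬H) = 0.81. With E the 'flagged' result, P(E|H) = 0.891 and P(E|¬H) = 0.118.
P(E) = 0.891·0.19 + 0.118·0.81 = 0.16929 + 0.095580 = 0.26487.
By Bayes' theorem, P(H|E) = 0.16929 / 0.26487 = 0.639. Hence P(¬H|E) = 1 − 0.639 = 0.361.

P(¬H | E) ≈ 0.361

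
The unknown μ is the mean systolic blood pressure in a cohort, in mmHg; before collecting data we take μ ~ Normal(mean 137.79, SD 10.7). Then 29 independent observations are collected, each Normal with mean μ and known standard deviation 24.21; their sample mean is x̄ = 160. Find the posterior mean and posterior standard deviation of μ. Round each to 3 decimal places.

With known σ, the Normal prior is conjugate. Weight on the data is w = (n/σ²)/(n/σ² + 1/τ₀²) = 0.0494776/(0.0494776+0.00873439) = 0.84996.
Posterior mean = w·x̄ + (1−w)·μ₀ = 0.84996·160 + 0.15004·137.79 = 156.668. Posterior variance = 1/(0.0494776+0.00873439) = 17.1786, so SD = 4.145.

Posterior mean ≈ 156.668; posterior SD ≈ 4.145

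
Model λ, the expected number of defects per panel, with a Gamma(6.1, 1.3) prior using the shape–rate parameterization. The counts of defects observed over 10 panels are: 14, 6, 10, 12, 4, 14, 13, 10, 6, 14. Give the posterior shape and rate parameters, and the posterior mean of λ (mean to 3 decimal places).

Posterior: Gamma(shape=109.1, rate=11.3); mean ≈ 9.655

Total count ∑xᵢ = 103 over n = 10 panels.
Gamma is conjugate to the Poisson likelihood: posterior is Gamma(shape = 6.1+103 = 109.1, rate = 1.3+10 = 11.3).
E[λ | data] = 109.1/11.3 = 9.655.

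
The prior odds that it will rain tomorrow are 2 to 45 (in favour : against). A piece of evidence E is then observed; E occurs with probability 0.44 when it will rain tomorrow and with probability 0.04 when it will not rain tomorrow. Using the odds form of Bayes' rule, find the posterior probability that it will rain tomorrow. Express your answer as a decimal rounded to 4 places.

Prior odds = 2/45 = 0.044444. In log-odds, ln(0.044444) = -3.1135.
Add log likelihood ratio: ln(11.000) = 2.3979.
Posterior log-odds = -0.71562, so posterior odds = exp(-0.71562) = 0.48889. Converting, P(H|E) = 0.48889/1.4889 = 0.3284.

Posterior probability ≈ 0.3284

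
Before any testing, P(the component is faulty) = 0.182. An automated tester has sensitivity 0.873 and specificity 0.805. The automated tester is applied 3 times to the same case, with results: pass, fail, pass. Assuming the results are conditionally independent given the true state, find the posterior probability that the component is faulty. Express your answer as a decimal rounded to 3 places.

Posterior P(H) ≈ 0.024

With H the event that the component is faulty, the joint likelihood of the observed sequence is P(data|H) = 0.127·0.873·0.127 = 0.014081 and P(data|¬H) = 0.805·0.195·0.805 = 0.12636.
Bayes: P(H|data) = 0.182·0.014081 / (0.182·0.014081 + 0.818·0.12636) = 0.0025627/0.10593 = 0.0242.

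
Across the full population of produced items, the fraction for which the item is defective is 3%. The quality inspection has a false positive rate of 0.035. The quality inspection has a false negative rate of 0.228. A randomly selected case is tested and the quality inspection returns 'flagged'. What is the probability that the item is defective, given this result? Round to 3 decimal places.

Let H be the event that the item is defective. P(H) = 0.03, so P(¬H) = 0.97. With E the 'flagged' result, P(E|H) = 0.772 and P(E|¬H) = 0.035.
P(E) = 0.772·0.03 + 0.035·0.97 = 0.023160 + 0.033950 = 0.057110.
By Bayes' theorem, P(H|E) = 0.023160 / 0.057110 = 0.406.

P(H | E) ≈ 0.406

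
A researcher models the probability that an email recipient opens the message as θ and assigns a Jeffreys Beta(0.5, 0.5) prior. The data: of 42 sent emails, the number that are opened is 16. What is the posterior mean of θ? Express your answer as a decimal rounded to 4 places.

Observing 16 successes and 26 failures updates Beta(0.5, 0.5) by adding the success and failure counts to the two shape parameters: α = 0.5+16 = 16.5, β = 0.5+26 = 26.5.
Posterior mean = α/(α+β) = 16.5/43 = 0.3837.

Posterior mean ≈ 0.3837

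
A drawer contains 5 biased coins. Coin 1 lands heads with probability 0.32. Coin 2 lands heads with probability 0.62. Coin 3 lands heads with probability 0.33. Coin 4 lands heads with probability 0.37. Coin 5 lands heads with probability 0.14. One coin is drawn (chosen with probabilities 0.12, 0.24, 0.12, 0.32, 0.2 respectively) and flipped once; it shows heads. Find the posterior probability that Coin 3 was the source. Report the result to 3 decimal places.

P(heads|C1) = 0.32; P(heads|C2) = 0.62; P(heads|C3) = 0.33; P(heads|C4) = 0.37; P(heads|C5) = 0.14.
Prior × likelihood for each source: 0.12·0.32=0.03840, 0.24·0.62=0.1488, 0.12·0.33=0.03960, 0.32·0.37=0.1184, 0.2·0.14=0.02800. Summing gives P(heads) = 0.37320.
P(Coin 3 | heads) = 0.03960 / 0.37320 = 0.106.

Posterior probability ≈ 0.106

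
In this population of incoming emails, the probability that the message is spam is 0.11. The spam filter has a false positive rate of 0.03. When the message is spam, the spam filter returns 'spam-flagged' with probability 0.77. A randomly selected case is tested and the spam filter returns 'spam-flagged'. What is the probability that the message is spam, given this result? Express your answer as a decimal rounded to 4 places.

Let H be the event that the message is spam. P(H) = 0.11, so P(¬H) = 0.89. With E the 'spam-flagged' result, P(E|H) = 0.77 and P(E|¬H) = 0.03.
P(E) = 0.77·0.11 + 0.03·0.89 = 0.084700 + 0.026700 = 0.11140.
By Bayes' theorem, P(H|E) = 0.084700 / 0.11140 = 0.7603.

P(H | E) ≈ 0.7603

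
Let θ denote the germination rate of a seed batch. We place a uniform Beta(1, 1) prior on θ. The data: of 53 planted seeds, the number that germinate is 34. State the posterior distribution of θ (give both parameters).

The binomial likelihood is conjugate to the Beta prior: with 34 successes and 19 failures, the posterior is Beta(1+34, 1+19) = Beta(35, 20).

Posterior: Beta(35, 20)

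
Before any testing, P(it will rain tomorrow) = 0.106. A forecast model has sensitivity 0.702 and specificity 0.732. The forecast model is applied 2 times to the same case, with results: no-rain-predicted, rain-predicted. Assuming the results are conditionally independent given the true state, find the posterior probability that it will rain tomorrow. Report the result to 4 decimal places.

Let H be the event that it will rain tomorrow; start with P(H) = 0.106. P('rain-predicted'|H) = 0.702, P('rain-predicted'|¬H) = 0.268.
Update on result 1 ('no-rain-predicted'): P(H) ← 0.298·0.1060 / (0.298·0.1060 + 0.732·0.8940) = 0.031588/0.68600 = 0.0460.
Update on result 2 ('rain-predicted'): P(H) ← 0.702·0.0460 / (0.702·0.0460 + 0.268·0.9540) = 0.032325/0.28798 = 0.1122.

Posterior P(H) ≈ 0.1122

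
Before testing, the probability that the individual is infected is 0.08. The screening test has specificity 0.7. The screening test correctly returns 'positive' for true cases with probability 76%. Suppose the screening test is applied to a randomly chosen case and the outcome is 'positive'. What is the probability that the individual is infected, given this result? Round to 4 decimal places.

Let H be the event that the individual is infected. P(H) = 0.08, so P(¬H) = 0.92. With E the 'positive' result, P(E|H) = 0.76 and P(E|¬H) = 0.3.
P(E) = 0.76·0.08 + 0.3·0.92 = 0.060800 + 0.27600 = 0.33680.
By Bayes' theorem, P(H|E) = 0.060800 / 0.33680 = 0.1805.

P(H | E) ≈ 0.1805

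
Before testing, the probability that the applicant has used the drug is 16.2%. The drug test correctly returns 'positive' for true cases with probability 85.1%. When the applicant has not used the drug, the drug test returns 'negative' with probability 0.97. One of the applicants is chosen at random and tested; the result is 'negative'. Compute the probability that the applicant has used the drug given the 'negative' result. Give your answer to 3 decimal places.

P(H | E) ≈ 0.029

Let H be the event that the applicant has used the drug. P(H) = 0.162, so P(¬H) = 0.838. With E the 'negative' result, P(E|H) = 0.149 and P(E|¬H) = 0.97.
P(E) = 0.149·0.162 + 0.97·0.838 = 0.024138 + 0.81286 = 0.83700.
By Bayes' theorem, P(H|E) = 0.024138 / 0.83700 = 0.029.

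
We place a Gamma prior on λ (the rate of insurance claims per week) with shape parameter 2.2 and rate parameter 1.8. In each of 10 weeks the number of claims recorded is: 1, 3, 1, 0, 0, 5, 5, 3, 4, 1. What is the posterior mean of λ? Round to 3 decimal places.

Posterior mean ≈ 2.136

The Poisson likelihood adds the total count to the shape and the number of exposure periods to the rate. Here ∑xᵢ = 23 and n = 10, so shape 2.2→25.2 and rate 1.8→11.8.
E[λ | data] = 25.2/11.8 = 2.136.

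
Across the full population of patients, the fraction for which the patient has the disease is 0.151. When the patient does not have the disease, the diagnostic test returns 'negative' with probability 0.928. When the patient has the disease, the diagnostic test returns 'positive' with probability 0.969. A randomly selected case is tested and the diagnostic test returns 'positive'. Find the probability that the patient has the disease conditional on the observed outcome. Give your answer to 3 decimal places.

Write H for 'the patient has the disease'. Prior odds H:¬H = 0.151/0.849 = 0.17786. For the 'positive' outcome, the likelihood ratio is 0.969/0.072 = 13.458.
Posterior odds = 0.17786 × 13.458 = 2.3936, so P(H|E) = 2.3936/(1+2.3936) = 0.705.

P(H | E) ≈ 0.705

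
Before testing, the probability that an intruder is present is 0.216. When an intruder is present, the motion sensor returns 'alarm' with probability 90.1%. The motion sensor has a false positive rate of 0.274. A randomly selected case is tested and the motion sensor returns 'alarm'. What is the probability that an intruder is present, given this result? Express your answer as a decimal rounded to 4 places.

P(H | E) ≈ 0.4753

Write H for 'an intruder is present'. Prior odds H:¬H = 0.216/0.784 = 0.27551. For the 'alarm' outcome, the likelihood ratio is 0.901/0.274 = 3.2883.
Posterior odds = 0.27551 × 3.2883 = 0.90597, so P(H|E) = 0.90597/(1+0.90597) = 0.4753.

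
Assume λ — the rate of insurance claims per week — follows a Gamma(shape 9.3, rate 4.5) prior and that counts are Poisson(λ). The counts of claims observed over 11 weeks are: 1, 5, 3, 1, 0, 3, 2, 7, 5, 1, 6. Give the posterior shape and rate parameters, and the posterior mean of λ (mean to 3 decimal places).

The Poisson likelihood adds the total count to the shape and the number of exposure periods to the rate. Here ∑xᵢ = 34 and n = 11, so shape 9.3→43.3 and rate 4.5→15.5.
E[λ | data] = 43.3/15.5 = 2.794.

Posterior: Gamma(shape=43.3, rate=15.5); mean ≈ 2.794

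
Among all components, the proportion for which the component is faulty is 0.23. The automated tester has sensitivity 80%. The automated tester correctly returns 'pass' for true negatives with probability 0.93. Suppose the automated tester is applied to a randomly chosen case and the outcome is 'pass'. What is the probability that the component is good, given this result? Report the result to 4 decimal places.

Let H be the event that the component is faulty. P(H) = 0.23, so P(¬H) = 0.77. With E the 'pass' result, P(E|H) = 0.2 and P(E|¬H) = 0.93.
P(E) = 0.2·0.23 + 0.93·0.77 = 0.046000 + 0.71610 = 0.76210.
By Bayes' theorem, P(H|E) = 0.046000 / 0.76210 = 0.0604. Hence P(¬H|E) = 1 − 0.0604 = 0.9396.

P(¬H | E) ≈ 0.9396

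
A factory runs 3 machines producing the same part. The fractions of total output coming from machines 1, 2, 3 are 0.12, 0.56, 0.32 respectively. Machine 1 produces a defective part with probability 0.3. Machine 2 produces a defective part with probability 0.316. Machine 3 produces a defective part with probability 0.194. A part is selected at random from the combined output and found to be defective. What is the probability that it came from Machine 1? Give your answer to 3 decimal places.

P(defective|M1) = 0.3; P(defective|M2) = 0.316; P(defective|M3) = 0.194.
Prior × likelihood for each source: 0.12·0.3=0.03600, 0.56·0.316=0.1770, 0.32·0.194=0.06208. Summing gives P(defective) = 0.27504.
P(Machine 1 | defective) = 0.03600 / 0.27504 = 0.131.

Posterior probability ≈ 0.131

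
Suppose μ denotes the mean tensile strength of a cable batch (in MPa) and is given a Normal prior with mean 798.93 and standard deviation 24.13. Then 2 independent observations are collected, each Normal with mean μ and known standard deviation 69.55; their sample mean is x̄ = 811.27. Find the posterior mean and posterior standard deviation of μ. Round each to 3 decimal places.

With known σ, the Normal prior is conjugate. Weight on the data is w = (n/σ²)/(n/σ² + 1/τ₀²) = 0.00041346/(0.00041346+0.00171745) = 0.19403.
Posterior mean = w·x̄ + (1−w)·μ₀ = 0.19403·811.27 + 0.80597·798.93 = 801.324. Posterior variance = 1/(0.00041346+0.00171745) = 469.282, so SD = 21.663.

Posterior mean ≈ 801.324; posterior SD ≈ 21.663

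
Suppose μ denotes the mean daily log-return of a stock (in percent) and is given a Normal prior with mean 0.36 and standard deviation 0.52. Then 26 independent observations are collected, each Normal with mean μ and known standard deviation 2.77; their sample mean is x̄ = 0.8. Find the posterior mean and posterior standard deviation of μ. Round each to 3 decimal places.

Posterior mean ≈ 0.570; posterior SD ≈ 0.376

With known σ, the Normal prior is conjugate. Weight on the data is w = (n/σ²)/(n/σ² + 1/τ₀²) = 3.38855/(3.38855+3.69822) = 0.47815.
Posterior mean = w·x̄ + (1−w)·μ₀ = 0.47815·0.8 + 0.52185·0.36 = 0.570. Posterior variance = 1/(3.38855+3.69822) = 0.141108, so SD = 0.376.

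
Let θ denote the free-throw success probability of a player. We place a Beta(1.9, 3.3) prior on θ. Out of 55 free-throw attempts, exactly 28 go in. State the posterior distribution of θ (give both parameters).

Observing 28 successes and 27 failures updates Beta(1.9, 3.3) by adding the success and failure counts to the two shape parameters: α = 1.9+28 = 29.9, β = 3.3+27 = 30.3.

Posterior: Beta(29.9, 30.3)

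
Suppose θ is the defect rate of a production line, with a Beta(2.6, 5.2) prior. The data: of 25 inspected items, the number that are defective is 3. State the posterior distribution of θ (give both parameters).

Observing 3 successes and 22 failures updates Beta(2.6, 5.2) by adding the success and failure counts to the two shape parameters: α = 2.6+3 = 5.6, β = 5.2+22 = 27.2.

Posterior: Beta(5.6, 27.2)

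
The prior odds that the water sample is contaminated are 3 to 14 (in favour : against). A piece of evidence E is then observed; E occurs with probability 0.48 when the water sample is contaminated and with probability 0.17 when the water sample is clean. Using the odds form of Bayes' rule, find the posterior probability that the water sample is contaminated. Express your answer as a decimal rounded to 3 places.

Prior odds = 3/14 = 0.21429. In log-odds, ln(0.21429) = -1.5404.
Add log likelihood ratio: ln(2.8235) = 1.0380.
Posterior log-odds = -0.50246, so posterior odds = exp(-0.50246) = 0.60504. Converting, P(H|E) = 0.60504/1.6050 = 0.377.

Posterior probability ≈ 0.377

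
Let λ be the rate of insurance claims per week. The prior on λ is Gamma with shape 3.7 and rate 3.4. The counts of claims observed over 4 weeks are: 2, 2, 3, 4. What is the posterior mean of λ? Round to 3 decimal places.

The Poisson likelihood adds the total count to the shape and the number of exposure periods to the rate. Here ∑xᵢ = 11 and n = 4, so shape 3.7→14.7 and rate 3.4→7.4.
E[λ | data] = 14.7/7.4 = 1.986.

Posterior mean ≈ 1.986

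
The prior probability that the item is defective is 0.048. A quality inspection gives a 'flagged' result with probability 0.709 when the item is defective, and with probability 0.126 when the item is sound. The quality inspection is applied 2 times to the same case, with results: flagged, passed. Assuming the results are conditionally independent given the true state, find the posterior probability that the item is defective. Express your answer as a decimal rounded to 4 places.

Posterior P(H) ≈ 0.0863

Let H be the event that the item is defective; start with P(H) = 0.048. P('flagged'|H) = 0.709, P('flagged'|¬H) = 0.126.
Update on result 1 ('flagged'): P(H) ← 0.709·0.0480 / (0.709·0.0480 + 0.126·0.9520) = 0.034032/0.15398 = 0.2210.
Update on result 2 ('passed'): P(H) ← 0.291·0.2210 / (0.291·0.2210 + 0.874·0.7790) = 0.064314/0.74515 = 0.0863.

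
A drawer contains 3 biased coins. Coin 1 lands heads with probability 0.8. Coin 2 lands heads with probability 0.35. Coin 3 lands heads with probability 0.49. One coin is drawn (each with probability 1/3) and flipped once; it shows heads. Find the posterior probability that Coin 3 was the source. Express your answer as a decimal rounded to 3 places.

Posterior probability ≈ 0.299

P(heads|C1) = 0.8; P(heads|C2) = 0.35; P(heads|C3) = 0.49.
Prior × likelihood for each source: 0.333333·0.8=0.2667, 0.333333·0.35=0.1167, 0.333333·0.49=0.1633. Summing gives P(heads) = 0.54667.
P(Coin 3 | heads) = 0.1633 / 0.54667 = 0.299.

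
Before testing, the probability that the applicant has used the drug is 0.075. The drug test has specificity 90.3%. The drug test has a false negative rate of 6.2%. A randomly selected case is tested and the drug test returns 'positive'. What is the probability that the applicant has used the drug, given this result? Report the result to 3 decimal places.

P(H | E) ≈ 0.439

Write H for 'the applicant has used the drug'. Prior odds H:¬H = 0.075/0.925 = 0.081081. For the 'positive' outcome, the likelihood ratio is 0.938/0.097 = 9.6701.
Posterior odds = 0.081081 × 9.6701 = 0.78406, so P(H|E) = 0.78406/(1+0.78406) = 0.439.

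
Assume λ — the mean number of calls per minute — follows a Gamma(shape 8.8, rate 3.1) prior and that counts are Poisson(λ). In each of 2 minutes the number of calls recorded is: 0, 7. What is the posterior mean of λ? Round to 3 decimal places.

Total count ∑xᵢ = 7 over n = 2 minutes.
Gamma is conjugate to the Poisson likelihood: posterior is Gamma(shape = 8.8+7 = 15.8, rate = 3.1+2 = 5.1).
E[λ | data] = 15.8/5.1 = 3.098.

Posterior mean ≈ 3.098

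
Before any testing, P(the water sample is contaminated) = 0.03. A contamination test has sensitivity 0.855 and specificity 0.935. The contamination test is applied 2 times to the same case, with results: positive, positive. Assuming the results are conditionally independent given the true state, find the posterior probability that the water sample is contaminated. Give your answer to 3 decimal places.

With H the event that the water sample is contaminated, the joint likelihood of the observed sequence is P(data|H) = 0.855·0.855 = 0.73102 and P(data|¬H) = 0.065·0.065 = 0.0042250.
Bayes: P(H|data) = 0.03·0.73102 / (0.03·0.73102 + 0.97·0.0042250) = 0.021931/0.026029 = 0.8426.

Posterior P(H) ≈ 0.843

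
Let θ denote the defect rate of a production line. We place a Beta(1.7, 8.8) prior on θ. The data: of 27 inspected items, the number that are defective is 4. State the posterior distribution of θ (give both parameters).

Posterior: Beta(5.7, 31.8)

The binomial likelihood is conjugate to the Beta prior: with 4 successes and 23 failures, the posterior is Beta(1.7+4, 8.8+23) = Beta(5.7, 31.8).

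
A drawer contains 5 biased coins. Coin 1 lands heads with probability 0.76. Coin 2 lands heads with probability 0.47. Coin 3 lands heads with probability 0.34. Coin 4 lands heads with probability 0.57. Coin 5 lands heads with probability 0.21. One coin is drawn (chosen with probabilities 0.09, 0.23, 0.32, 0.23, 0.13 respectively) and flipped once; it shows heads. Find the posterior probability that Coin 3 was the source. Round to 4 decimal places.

Tabulate prior·likelihood by source: [1] prior 0.09, lik 0.76, product 0.06840; [2] prior 0.23, lik 0.47, product 0.1081; [3] prior 0.32, lik 0.34, product 0.1088; [4] prior 0.23, lik 0.57, product 0.1311; [5] prior 0.13, lik 0.21, product 0.02730.
Normalizing constant = 0.44370; the posterior for Coin 3 is its product over the sum, 0.1088/0.44370 = 0.2452.

Posterior probability ≈ 0.2452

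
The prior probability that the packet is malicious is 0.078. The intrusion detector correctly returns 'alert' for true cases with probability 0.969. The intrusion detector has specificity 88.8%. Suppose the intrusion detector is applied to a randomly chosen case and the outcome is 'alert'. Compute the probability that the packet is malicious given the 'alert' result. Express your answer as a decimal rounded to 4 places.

Let H be the event that the packet is malicious. P(H) = 0.078, so P(¬H) = 0.922. With E the 'alert' result, P(E|H) = 0.969 and P(E|¬H) = 0.112.
P(E) = 0.969·0.078 + 0.112·0.922 = 0.075582 + 0.10326 = 0.17885.
By Bayes' theorem, P(H|E) = 0.075582 / 0.17885 = 0.4226.

P(H | E) ≈ 0.4226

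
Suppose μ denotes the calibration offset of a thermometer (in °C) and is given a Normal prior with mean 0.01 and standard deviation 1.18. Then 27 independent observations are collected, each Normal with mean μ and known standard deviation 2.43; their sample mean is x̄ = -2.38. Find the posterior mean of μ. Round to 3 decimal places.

With known σ, the Normal prior is conjugate. Weight on the data is w = (n/σ²)/(n/σ² + 1/τ₀²) = 4.57247/(4.57247+0.718184) = 0.86425.
Posterior mean = w·x̄ + (1−w)·μ₀ = 0.86425·-2.38 + 0.13575·0.01 = -2.056.

Posterior mean ≈ -2.056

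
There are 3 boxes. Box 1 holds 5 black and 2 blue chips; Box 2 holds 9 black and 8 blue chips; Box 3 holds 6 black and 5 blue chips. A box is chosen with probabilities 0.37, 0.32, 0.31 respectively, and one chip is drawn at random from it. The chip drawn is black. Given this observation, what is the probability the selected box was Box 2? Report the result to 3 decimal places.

Tabulate prior·likelihood by source: [1] prior 0.37, lik 0.7143, product 0.2643; [2] prior 0.32, lik 0.5294, product 0.1694; [3] prior 0.31, lik 0.5455, product 0.1691.
Normalizing constant = 0.60279; the posterior for Box 2 is its product over the sum, 0.1694/0.60279 = 0.281.

Posterior probability ≈ 0.281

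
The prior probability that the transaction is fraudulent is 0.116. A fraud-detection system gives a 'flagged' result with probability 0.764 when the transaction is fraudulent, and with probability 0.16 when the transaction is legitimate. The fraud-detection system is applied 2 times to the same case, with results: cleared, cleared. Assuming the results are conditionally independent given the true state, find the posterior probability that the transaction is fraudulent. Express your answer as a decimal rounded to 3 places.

With H the event that the transaction is fraudulent, the joint likelihood of the observed sequence is P(data|H) = 0.236·0.236 = 0.055696 and P(data|¬H) = 0.84·0.84 = 0.70560.
Bayes: P(H|data) = 0.116·0.055696 / (0.116·0.055696 + 0.884·0.70560) = 0.0064607/0.63021 = 0.0103.

Posterior P(H) ≈ 0.010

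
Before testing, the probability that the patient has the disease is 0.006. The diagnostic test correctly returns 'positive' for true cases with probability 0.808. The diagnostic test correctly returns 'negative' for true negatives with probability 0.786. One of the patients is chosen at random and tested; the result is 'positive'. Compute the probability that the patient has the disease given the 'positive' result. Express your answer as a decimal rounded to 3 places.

Write H for 'the patient has the disease'. Prior odds H:¬H = 0.006/0.994 = 0.0060362. For the 'positive' outcome, the likelihood ratio is 0.808/0.214 = 3.7757.
Posterior odds = 0.0060362 × 3.7757 = 0.022791, so P(H|E) = 0.022791/(1+0.022791) = 0.022.

P(H | E) ≈ 0.022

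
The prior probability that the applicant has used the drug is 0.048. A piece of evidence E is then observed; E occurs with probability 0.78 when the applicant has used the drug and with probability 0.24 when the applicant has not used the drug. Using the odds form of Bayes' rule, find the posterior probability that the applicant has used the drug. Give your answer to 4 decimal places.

Posterior probability ≈ 0.1408

Prior odds = 0.048/(1−0.048) = 0.050420. In log-odds, ln(0.050420) = -2.9874.
Add log likelihood ratio: ln(3.2500) = 1.1787.
Posterior log-odds = -1.8087, so posterior odds = exp(-1.8087) = 0.16387. Converting, P(H|E) = 0.16387/1.1639 = 0.1408.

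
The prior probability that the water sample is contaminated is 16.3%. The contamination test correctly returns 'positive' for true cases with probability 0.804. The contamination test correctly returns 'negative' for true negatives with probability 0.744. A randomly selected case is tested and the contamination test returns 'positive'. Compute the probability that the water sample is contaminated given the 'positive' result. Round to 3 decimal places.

Let H be the event that the water sample is contaminated. P(H) = 0.163, so P(¬H) = 0.837. With E the 'positive' result, P(E|H) = 0.804 and P(E|¬H) = 0.256.
P(E) = 0.804·0.163 + 0.256·0.837 = 0.13105 + 0.21427 = 0.34532.
By Bayes' theorem, P(H|E) = 0.13105 / 0.34532 = 0.380.

P(H | E) ≈ 0.380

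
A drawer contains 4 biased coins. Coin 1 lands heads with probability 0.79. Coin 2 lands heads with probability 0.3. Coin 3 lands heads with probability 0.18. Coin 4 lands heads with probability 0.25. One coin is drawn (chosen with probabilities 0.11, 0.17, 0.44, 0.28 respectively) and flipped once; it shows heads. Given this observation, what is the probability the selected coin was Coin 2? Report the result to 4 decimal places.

Tabulate prior·likelihood by source: [1] prior 0.11, lik 0.79, product 0.08690; [2] prior 0.17, lik 0.3, product 0.05100; [3] prior 0.44, lik 0.18, product 0.07920; [4] prior 0.28, lik 0.25, product 0.07000.
Normalizing constant = 0.28710; the posterior for Coin 2 is its product over the sum, 0.05100/0.28710 = 0.1776.

Posterior probability ≈ 0.1776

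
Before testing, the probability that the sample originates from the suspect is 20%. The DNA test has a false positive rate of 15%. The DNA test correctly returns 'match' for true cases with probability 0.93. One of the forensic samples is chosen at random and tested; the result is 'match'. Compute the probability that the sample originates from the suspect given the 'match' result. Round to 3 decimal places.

Write H for 'the sample originates from the suspect'. Prior odds H:¬H = 0.2/0.8 = 0.25000. For the 'match' outcome, the likelihood ratio is 0.93/0.15 = 6.2000.
Posterior odds = 0.25000 × 6.2000 = 1.5500, so P(H|E) = 1.5500/(1+1.5500) = 0.608.

P(H | E) ≈ 0.608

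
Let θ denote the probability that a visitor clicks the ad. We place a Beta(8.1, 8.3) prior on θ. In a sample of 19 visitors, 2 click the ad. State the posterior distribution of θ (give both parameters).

Observing 2 successes and 17 failures updates Beta(8.1, 8.3) by adding the success and failure counts to the two shape parameters: α = 8.1+2 = 10.1, β = 8.3+17 = 25.3.

Posterior: Beta(10.1, 25.3)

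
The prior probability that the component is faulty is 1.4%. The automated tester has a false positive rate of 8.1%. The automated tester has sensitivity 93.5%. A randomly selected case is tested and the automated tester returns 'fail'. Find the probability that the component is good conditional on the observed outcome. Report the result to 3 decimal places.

P(¬H | E) ≈ 0.859

Write H for 'the component is faulty'. Prior odds H:¬H = 0.014/0.986 = 0.014199. For the 'fail' outcome, the likelihood ratio is 0.935/0.081 = 11.543.
Posterior odds = 0.014199 × 11.543 = 0.16390, so P(H|E) = 0.16390/(1+0.16390) = 0.141. Then P(¬H|E) = 1 − 0.141 = 0.859.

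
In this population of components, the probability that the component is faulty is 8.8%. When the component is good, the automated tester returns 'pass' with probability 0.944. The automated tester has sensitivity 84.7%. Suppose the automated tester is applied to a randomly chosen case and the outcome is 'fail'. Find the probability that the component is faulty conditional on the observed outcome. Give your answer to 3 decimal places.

Let H be the event that the component is faulty. P(H) = 0.088, so P(¬H) = 0.912. With E the 'fail' result, P(E|H) = 0.847 and P(E|¬H) = 0.056.
P(E) = 0.847·0.088 + 0.056·0.912 = 0.074536 + 0.051072 = 0.12561.
By Bayes' theorem, P(H|E) = 0.074536 / 0.12561 = 0.593.

P(H | E) ≈ 0.593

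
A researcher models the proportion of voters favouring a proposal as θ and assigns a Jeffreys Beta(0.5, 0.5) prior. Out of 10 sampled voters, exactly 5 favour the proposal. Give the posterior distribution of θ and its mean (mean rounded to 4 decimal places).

The binomial likelihood is conjugate to the Beta prior: with 5 successes and 5 failures, the posterior is Beta(0.5+5, 0.5+5) = Beta(5.5, 5.5).
Posterior mean = α/(α+β) = 5.5/11 = 0.5000.

Posterior: Beta(5.5, 5.5); mean ≈ 0.5000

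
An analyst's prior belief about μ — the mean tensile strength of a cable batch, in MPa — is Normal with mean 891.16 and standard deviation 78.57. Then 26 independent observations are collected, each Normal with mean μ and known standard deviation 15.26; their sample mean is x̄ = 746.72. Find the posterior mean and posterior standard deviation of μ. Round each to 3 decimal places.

With known σ, the Normal prior is conjugate. Weight on the data is w = (n/σ²)/(n/σ² + 1/τ₀²) = 0.111651/(0.111651+0.00016199) = 0.99855.
Posterior mean = w·x̄ + (1−w)·μ₀ = 0.99855·746.72 + 0.0014487·891.16 = 746.929. Posterior variance = 1/(0.111651+0.00016199) = 8.94347, so SD = 2.991.

Posterior mean ≈ 746.929; posterior SD ≈ 2.991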